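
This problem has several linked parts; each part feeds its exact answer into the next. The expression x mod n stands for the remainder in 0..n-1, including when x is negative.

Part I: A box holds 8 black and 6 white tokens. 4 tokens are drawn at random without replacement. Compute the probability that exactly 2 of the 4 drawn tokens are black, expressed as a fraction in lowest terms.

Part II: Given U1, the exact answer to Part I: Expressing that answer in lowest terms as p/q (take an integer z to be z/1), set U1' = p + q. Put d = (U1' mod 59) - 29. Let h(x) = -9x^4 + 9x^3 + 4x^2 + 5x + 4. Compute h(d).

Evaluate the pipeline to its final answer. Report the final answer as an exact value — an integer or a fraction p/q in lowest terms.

-947

Part I: total draws C(14,4) = 1001; favorable C(8,2)*C(6,2) = 420; P = 60/143; answer 60/143
Part II: U1 = 60/143; threaded value p + q = 203; d = -3; -9*(-3)^4 + 9*(-3)^3 + 4*(-3)^2 + 5*(-3)^1 + 4 = (-729) + (-243) + (36) + (-15) + (4) = -947; answer -947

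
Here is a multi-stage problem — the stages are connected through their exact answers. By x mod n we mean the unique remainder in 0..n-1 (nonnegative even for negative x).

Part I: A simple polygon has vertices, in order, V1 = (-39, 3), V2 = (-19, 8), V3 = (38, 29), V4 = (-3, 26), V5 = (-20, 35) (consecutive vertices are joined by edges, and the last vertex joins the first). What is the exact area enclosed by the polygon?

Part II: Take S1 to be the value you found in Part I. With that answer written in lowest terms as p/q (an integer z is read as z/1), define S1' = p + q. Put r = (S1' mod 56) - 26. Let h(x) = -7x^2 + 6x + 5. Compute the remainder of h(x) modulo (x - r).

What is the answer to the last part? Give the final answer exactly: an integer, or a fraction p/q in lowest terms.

Part I: cross terms: (-39*8 - -19*3)=-255, (-19*29 - 38*8)=-855, (38*26 - -3*29)=1075, (-3*35 - -20*26)=415, (-20*3 - -39*35)=1305; twice the area = |1685| = 1685; area = 1685/2; answer 1685/2
Part II: S1 = 1685/2; threaded value p + q = 1687; r = -19; remainder = value at the root: -7*(-19)^2 + 6*(-19)^1 + 5 = (-2527) + (-114) + (5) = -2636; answer -2636

-2636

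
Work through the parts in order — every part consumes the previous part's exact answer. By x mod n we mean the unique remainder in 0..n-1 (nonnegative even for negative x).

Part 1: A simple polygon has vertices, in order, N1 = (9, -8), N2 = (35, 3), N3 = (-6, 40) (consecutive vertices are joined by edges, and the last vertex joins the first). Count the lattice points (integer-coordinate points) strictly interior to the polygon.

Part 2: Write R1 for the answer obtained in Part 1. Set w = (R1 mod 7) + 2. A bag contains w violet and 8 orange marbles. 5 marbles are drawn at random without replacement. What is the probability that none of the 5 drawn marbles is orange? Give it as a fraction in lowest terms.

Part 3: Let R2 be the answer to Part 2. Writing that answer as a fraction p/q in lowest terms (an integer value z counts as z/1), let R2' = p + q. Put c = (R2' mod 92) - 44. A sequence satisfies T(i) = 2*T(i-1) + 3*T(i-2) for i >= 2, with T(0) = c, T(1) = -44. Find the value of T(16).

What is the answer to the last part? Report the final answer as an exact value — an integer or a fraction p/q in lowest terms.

-387420472

Part 1: cross terms: (9*3 - 35*-8)=307, (35*40 - -6*3)=1418, (-6*-8 - 9*40)=-312; twice the area = |1413| = 1413; area = 1413/2; boundary points = 1 + 1 + 3 = 5; strictly interior points = area - boundary/2 + 1 = 705; answer 705
Part 2: R1 = 705; w = 7; total draws C(15,5) = 3003; favorable C(7,5) = 21; P = 1/143; answer 1/143
Part 3: R2 = 1/143; threaded value p + q = 144; c = 8; T(2) = 2*(-44) + 3*(8) = -64; iterating: T(2)=-64, T(3)=-260, T(4)=-712, T(5)=-2204, T(6)=-6544, T(7)=-19700, T(8)=-59032, T(9)=-177164, T(10)=-531424, T(11)=-1594340, T(12)=-4782952, T(13)=-14348924, T(14)=-43046704, T(15)=-129140180, T(16)=-387420472; answer -387420472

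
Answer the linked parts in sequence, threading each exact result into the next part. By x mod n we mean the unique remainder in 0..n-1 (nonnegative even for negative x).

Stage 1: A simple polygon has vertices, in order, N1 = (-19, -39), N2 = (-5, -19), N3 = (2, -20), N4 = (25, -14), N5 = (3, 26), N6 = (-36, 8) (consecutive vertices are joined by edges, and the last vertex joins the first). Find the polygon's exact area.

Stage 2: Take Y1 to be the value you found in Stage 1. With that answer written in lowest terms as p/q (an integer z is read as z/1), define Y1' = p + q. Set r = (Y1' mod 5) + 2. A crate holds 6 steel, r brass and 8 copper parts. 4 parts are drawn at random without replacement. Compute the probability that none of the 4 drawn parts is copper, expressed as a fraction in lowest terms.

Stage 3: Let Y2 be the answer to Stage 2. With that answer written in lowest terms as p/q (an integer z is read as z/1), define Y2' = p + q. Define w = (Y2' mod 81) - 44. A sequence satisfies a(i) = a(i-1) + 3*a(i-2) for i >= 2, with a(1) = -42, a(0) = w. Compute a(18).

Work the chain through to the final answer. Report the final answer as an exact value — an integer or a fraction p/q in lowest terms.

Stage 1: cross terms: (-19*-19 - -5*-39)=166, (-5*-20 - 2*-19)=138, (2*-14 - 25*-20)=472, (25*26 - 3*-14)=692, (3*8 - -36*26)=960, (-36*-39 - -19*8)=1556; twice the area = |3984| = 3984; area = 1992; answer 1992
Stage 2: Y1 = 1992; threaded value p + q = 1993; r = 5; total draws C(19,4) = 3876; favorable C(11,4) = 330; P = 55/646; answer 55/646
Stage 3: Y2 = 55/646; threaded value p + q = 701; w = 9; a(2) = 1*(-42) + 3*(9) = -15; iterating: a(2)=-15, a(3)=-141, a(4)=-186, a(5)=-609, a(6)=-1167, a(7)=-2994, a(8)=-6495, a(9)=-15477, a(10)=-34962, a(11)=-81393, a(12)=-186279, a(13)=-430458, a(14)=-989295, a(15)=-2280669, a(16)=-5248554, a(17)=-12090561, a(18)=-27836223; answer -27836223

-27836223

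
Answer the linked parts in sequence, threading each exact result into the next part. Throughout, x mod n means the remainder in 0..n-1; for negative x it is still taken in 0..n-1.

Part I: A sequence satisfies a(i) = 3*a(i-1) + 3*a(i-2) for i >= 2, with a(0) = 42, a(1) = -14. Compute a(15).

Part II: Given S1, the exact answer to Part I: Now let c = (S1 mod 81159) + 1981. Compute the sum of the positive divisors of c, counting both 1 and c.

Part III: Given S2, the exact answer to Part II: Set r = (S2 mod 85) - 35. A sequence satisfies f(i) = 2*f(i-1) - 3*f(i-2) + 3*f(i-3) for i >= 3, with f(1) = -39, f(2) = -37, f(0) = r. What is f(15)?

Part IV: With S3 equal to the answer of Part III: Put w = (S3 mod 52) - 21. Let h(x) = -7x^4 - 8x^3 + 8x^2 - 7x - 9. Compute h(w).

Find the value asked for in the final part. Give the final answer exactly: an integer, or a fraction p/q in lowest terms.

Part I: a(2) = 3*(-14) + 3*(42) = 84; iterating: a(2)=84, a(3)=210, a(4)=882, a(5)=3276, a(6)=12474, a(7)=47250, a(8)=179172, a(9)=679266, a(10)=2575314, a(11)=9763740, a(12)=37017162, a(13)=140342706, a(14)=532079604, a(15)=2017266930; answer 2017266930
Part II: S1 = 2017266930; c = 61966; 61966 = 2 * 30983; sigma = (1 + 2) * (1 + 30983) = 3 * 30984 = 92952; answer 92952
Part III: S2 = 92952; r = 12; f(3) = 2*(-37) - 3*(-39) + 3*(12) = 79; iterating: f(3)=79, f(4)=152, f(5)=-44, f(6)=-307, f(7)=-26, f(8)=737, f(9)=631, f(10)=-1027, f(11)=-1736, f(12)=1502, f(13)=5131, f(14)=548, f(15)=-9791; answer -9791
Part IV: S3 = -9791; w = 16; -7*(16)^4 - 8*(16)^3 + 8*(16)^2 - 7*(16)^1 - 9 = (-458752) + (-32768) + (2048) + (-112) + (-9) = -489593; answer -489593

-489593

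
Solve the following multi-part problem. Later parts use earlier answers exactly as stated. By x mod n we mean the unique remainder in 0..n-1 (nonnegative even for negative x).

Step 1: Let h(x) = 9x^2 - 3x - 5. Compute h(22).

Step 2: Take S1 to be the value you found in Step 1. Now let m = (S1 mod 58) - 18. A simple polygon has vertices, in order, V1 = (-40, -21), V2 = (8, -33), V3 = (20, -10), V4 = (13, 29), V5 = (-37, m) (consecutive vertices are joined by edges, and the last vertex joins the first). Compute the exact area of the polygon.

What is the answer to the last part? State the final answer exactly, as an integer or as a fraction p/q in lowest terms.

6377/2

Step 1: 9*(22)^2 - 3*(22)^1 - 5 = (4356) + (-66) + (-5) = 4285; answer 4285
Step 2: S1 = 4285; m = 33; cross terms: (-40*-33 - 8*-21)=1488, (8*-10 - 20*-33)=580, (20*29 - 13*-10)=710, (13*33 - -37*29)=1502, (-37*-21 - -40*33)=2097; twice the area = |6377| = 6377; area = 6377/2; answer 6377/2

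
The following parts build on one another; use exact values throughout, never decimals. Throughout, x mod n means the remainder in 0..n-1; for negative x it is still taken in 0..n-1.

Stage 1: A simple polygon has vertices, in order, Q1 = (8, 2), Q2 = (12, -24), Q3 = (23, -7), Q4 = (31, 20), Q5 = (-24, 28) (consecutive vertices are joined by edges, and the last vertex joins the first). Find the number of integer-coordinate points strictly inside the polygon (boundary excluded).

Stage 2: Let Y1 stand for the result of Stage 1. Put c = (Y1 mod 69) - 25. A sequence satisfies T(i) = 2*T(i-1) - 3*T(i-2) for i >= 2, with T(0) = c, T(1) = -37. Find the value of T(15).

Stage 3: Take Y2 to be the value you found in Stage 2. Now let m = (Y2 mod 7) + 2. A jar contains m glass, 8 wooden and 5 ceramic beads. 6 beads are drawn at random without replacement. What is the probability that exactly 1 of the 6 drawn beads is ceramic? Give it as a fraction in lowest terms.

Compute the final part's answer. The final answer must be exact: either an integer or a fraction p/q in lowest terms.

Stage 1: cross terms: (8*-24 - 12*2)=-216, (12*-7 - 23*-24)=468, (23*20 - 31*-7)=677, (31*28 - -24*20)=1348, (-24*2 - 8*28)=-272; twice the area = |2005| = 2005; area = 2005/2; boundary points = 2 + 1 + 1 + 1 + 2 = 7; strictly interior points = area - boundary/2 + 1 = 1000; answer 1000
Stage 2: Y1 = 1000; c = 9; T(2) = 2*(-37) - 3*(9) = -101; iterating: T(2)=-101, T(3)=-91, T(4)=121, T(5)=515, T(6)=667, T(7)=-211, T(8)=-2423, T(9)=-4213, T(10)=-1157, T(11)=10325, T(12)=24121, T(13)=17267, T(14)=-37829, T(15)=-127459; answer -127459
Stage 3: Y2 = -127459; m = 6; total draws C(19,6) = 27132; favorable C(5,1)*C(14,5) = 10010; P = 715/1938; answer 715/1938

715/1938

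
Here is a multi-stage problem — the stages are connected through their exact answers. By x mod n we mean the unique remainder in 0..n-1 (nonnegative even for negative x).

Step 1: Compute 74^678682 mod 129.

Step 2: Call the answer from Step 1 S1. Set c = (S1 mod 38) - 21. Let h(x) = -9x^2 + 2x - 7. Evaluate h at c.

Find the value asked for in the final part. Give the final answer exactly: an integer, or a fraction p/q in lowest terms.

Step 1: squarings mod 129: 74^1=74, 74^2=58, 74^4=10, 74^8=100, 74^16=67, 74^32=103, 74^64=31, 74^128=58, 74^256=10, 74^512=100, 74^1024=67, 74^2048=103, 74^4096=31, 74^8192=58, 74^16384=10, 74^32768=100, 74^65536=67, 74^131072=103, 74^262144=31, 74^524288=58; 74^678682 = 74^2 * 74^8 * 74^16 * 74^256 * 74^512 * 74^2048 * 74^4096 * 74^16384 * 74^131072 * 74^524288 = 10 (mod 129); answer 10
Step 2: S1 = 10; c = -11; -9*(-11)^2 + 2*(-11)^1 - 7 = (-1089) + (-22) + (-7) = -1118; answer -1118

-1118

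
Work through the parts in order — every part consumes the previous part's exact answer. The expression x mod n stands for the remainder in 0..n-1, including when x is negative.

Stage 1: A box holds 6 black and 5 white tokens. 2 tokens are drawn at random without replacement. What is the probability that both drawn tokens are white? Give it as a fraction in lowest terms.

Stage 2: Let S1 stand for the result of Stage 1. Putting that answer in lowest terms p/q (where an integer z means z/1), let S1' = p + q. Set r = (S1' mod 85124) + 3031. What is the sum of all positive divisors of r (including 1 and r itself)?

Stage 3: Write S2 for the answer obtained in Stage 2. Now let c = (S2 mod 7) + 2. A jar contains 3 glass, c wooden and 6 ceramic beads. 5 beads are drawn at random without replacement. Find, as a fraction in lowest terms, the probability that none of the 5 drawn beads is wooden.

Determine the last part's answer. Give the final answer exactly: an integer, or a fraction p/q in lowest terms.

Stage 1: total draws C(11,2) = 55; favorable C(5,2) = 10; P = 2/11; answer 2/11
Stage 2: S1 = 2/11; threaded value p + q = 13; r = 3044; 3044 = 2^2 * 761; sigma = (1 + 2 + 4) * (1 + 761) = 7 * 762 = 5334; answer 5334
Stage 3: S2 = 5334; c = 2; total draws C(11,5) = 462; favorable C(9,5) = 126; P = 3/11; answer 3/11

3/11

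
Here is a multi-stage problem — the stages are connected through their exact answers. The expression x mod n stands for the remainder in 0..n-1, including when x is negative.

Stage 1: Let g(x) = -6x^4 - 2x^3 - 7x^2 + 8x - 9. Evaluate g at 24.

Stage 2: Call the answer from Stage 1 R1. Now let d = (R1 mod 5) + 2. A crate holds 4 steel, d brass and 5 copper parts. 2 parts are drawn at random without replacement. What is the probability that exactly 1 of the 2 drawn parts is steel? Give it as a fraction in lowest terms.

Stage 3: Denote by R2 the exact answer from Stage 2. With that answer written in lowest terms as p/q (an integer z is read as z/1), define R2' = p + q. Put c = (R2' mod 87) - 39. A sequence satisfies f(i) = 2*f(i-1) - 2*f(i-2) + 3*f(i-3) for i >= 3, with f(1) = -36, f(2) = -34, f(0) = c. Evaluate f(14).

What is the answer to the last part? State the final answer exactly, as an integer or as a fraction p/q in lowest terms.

Stage 1: -6*(24)^4 - 2*(24)^3 - 7*(24)^2 + 8*(24)^1 - 9 = (-1990656) + (-27648) + (-4032) + (192) + (-9) = -2022153; answer -2022153
Stage 2: R1 = -2022153; d = 4; total draws C(13,2) = 78; favorable C(4,1)*C(9,1) = 36; P = 6/13; answer 6/13
Stage 3: R2 = 6/13; threaded value p + q = 19; c = -20; f(3) = 2*(-34) - 2*(-36) + 3*(-20) = -56; iterating: f(3)=-56, f(4)=-152, f(5)=-294, f(6)=-452, f(7)=-772, f(8)=-1522, f(9)=-2856, f(10)=-4984, f(11)=-8822, f(12)=-16244, f(13)=-29796, f(14)=-53570; answer -53570

-53570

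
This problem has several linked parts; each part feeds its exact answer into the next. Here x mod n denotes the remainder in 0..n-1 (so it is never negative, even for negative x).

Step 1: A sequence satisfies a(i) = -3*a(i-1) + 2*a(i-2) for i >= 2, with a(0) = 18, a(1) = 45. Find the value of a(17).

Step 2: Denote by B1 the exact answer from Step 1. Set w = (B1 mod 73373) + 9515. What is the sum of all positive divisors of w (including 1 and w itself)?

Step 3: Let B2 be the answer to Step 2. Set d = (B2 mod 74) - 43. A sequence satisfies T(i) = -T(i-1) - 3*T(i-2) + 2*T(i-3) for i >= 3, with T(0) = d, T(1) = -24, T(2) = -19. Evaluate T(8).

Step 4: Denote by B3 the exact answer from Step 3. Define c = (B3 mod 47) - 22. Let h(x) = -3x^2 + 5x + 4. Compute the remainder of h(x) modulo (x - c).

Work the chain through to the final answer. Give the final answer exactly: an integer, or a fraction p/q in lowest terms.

-1338

Step 1: a(2) = -3*(45) + 2*(18) = -99; iterating: a(2)=-99, a(3)=387, a(4)=-1359, a(5)=4851, a(6)=-17271, a(7)=61515, a(8)=-219087, a(9)=780291, a(10)=-2779047, a(11)=9897723, a(12)=-35251263, a(13)=125549235, a(14)=-447150231, a(15)=1592549163, a(16)=-5671947951, a(17)=20200942179; answer 20200942179
Step 2: B1 = 20200942179; w = 44080; 44080 = 2^4 * 5 * 19 * 29; sigma = (1 + 2 + 4 + 8 + 16) * (1 + 5) * (1 + 19) * (1 + 29) = 31 * 6 * 20 * 30 = 111600; answer 111600
Step 3: B2 = 111600; d = -35; T(3) = -1*(-19) - 3*(-24) + 2*(-35) = 21; iterating: T(3)=21, T(4)=-12, T(5)=-89, T(6)=167, T(7)=76, T(8)=-755; answer -755
Step 4: B3 = -755; c = 22; remainder = value at the root: -3*(22)^2 + 5*(22)^1 + 4 = (-1452) + (110) + (4) = -1338; answer -1338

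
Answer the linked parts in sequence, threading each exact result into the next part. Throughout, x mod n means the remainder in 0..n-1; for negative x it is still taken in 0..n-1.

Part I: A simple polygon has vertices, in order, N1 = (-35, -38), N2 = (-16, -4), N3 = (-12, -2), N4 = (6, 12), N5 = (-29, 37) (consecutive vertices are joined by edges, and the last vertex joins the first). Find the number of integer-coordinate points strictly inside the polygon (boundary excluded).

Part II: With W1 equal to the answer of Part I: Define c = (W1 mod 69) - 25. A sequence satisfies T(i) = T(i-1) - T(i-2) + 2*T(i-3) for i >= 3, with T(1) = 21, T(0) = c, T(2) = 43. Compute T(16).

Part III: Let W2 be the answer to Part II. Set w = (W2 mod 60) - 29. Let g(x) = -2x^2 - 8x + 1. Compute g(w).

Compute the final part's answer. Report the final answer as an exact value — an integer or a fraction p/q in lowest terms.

Part I: cross terms: (-35*-4 - -16*-38)=-468, (-16*-2 - -12*-4)=-16, (-12*12 - 6*-2)=-132, (6*37 - -29*12)=570, (-29*-38 - -35*37)=2397; twice the area = |2351| = 2351; area = 2351/2; boundary points = 1 + 2 + 2 + 5 + 3 = 13; strictly interior points = area - boundary/2 + 1 = 1170; answer 1170
Part II: W1 = 1170; c = 41; T(3) = 1*(43) - 1*(21) + 2*(41) = 104; iterating: T(3)=104, T(4)=103, T(5)=85, T(6)=190, T(7)=311, T(8)=291, T(9)=360, T(10)=691, T(11)=913, T(12)=942, T(13)=1411, T(14)=2295, T(15)=2768, T(16)=3295; answer 3295
Part III: W2 = 3295; w = 26; -2*(26)^2 - 8*(26)^1 + 1 = (-1352) + (-208) + (1) = -1559; answer -1559

-1559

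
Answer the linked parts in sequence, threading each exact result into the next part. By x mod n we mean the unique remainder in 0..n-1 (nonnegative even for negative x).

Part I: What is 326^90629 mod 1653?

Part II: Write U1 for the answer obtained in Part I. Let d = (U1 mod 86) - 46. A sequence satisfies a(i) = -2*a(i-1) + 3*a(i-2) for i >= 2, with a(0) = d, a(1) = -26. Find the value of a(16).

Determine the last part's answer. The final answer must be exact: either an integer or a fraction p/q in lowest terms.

Part I: squarings mod 1653: 326^1=326, 326^2=484, 326^4=1183, 326^8=1051, 326^16=397, 326^32=574, 326^64=529, 326^128=484, 326^256=1183, 326^512=1051, 326^1024=397, 326^2048=574, 326^4096=529, 326^8192=484, 326^16384=1183, 326^32768=1051, 326^65536=397; 326^90629 = 326^1 * 326^4 * 326^512 * 326^8192 * 326^16384 * 326^65536 = 146 (mod 1653); answer 146
Part II: U1 = 146; d = 14; a(2) = -2*(-26) + 3*(14) = 94; iterating: a(2)=94, a(3)=-266, a(4)=814, a(5)=-2426, a(6)=7294, a(7)=-21866, a(8)=65614, a(9)=-196826, a(10)=590494, a(11)=-1771466, a(12)=5314414, a(13)=-15943226, a(14)=47829694, a(15)=-143489066, a(16)=430467214; answer 430467214

430467214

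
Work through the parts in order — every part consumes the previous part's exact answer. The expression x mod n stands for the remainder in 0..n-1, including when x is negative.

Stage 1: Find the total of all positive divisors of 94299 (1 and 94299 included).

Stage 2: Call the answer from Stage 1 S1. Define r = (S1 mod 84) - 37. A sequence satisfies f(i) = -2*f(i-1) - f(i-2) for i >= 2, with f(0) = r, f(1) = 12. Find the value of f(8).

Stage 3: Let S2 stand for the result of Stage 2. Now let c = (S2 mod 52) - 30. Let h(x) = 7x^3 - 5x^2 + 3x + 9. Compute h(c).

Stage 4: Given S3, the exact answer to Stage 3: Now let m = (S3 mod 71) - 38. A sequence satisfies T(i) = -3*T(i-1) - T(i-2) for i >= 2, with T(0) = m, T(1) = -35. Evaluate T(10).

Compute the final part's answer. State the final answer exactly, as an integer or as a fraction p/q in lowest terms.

169591

Stage 1: 94299 = 3 * 17 * 43^2; sigma = (1 + 3) * (1 + 17) * (1 + 43 + 1849) = 4 * 18 * 1893 = 136296; answer 136296
Stage 2: S1 = 136296; r = 11; f(2) = -2*(12) - 1*(11) = -35; iterating: f(2)=-35, f(3)=58, f(4)=-81, f(5)=104, f(6)=-127, f(7)=150, f(8)=-173; answer -173
Stage 3: S2 = -173; c = 5; 7*(5)^3 - 5*(5)^2 + 3*(5)^1 + 9 = (875) + (-125) + (15) + (9) = 774; answer 774
Stage 4: S3 = 774; m = 26; T(2) = -3*(-35) - 1*(26) = 79; iterating: T(2)=79, T(3)=-202, T(4)=527, T(5)=-1379, T(6)=3610, T(7)=-9451, T(8)=24743, T(9)=-64778, T(10)=169591; answer 169591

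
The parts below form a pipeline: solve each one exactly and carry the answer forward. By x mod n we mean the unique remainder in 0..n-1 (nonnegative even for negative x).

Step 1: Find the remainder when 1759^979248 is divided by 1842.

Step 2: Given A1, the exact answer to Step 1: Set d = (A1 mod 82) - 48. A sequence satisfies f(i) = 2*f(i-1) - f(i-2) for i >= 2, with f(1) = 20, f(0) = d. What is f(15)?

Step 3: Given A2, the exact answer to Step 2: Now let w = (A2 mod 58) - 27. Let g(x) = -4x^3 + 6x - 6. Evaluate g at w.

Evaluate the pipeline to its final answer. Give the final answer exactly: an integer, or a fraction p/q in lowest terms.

27316

Step 1: squarings mod 1842: 1759^1=1759, 1759^2=1363, 1759^4=1033, 1759^8=571, 1759^16=7, 1759^32=49, 1759^64=559, 1759^128=1183, 1759^256=1411, 1759^512=1561, 1759^1024=1597, 1759^2048=1081, 1759^4096=733, 1759^8192=1267, 1759^16384=907, 1759^32768=1117, 1759^65536=655, 1759^131072=1681, 1759^262144=133, 1759^524288=1111; 1759^979248 = 1759^16 * 1759^32 * 1759^256 * 1759^4096 * 1759^8192 * 1759^16384 * 1759^32768 * 1759^131072 * 1759^262144 * 1759^524288 = 343 (mod 1842); answer 343
Step 2: A1 = 343; d = -33; f(2) = 2*(20) - 1*(-33) = 73; iterating: f(2)=73, f(3)=126, f(4)=179, f(5)=232, f(6)=285, f(7)=338, f(8)=391, f(9)=444, f(10)=497, f(11)=550, f(12)=603, f(13)=656, f(14)=709, f(15)=762; answer 762
Step 3: A2 = 762; w = -19; -4*(-19)^3 + 6*(-19)^1 - 6 = (27436) + (-114) + (-6) = 27316; answer 27316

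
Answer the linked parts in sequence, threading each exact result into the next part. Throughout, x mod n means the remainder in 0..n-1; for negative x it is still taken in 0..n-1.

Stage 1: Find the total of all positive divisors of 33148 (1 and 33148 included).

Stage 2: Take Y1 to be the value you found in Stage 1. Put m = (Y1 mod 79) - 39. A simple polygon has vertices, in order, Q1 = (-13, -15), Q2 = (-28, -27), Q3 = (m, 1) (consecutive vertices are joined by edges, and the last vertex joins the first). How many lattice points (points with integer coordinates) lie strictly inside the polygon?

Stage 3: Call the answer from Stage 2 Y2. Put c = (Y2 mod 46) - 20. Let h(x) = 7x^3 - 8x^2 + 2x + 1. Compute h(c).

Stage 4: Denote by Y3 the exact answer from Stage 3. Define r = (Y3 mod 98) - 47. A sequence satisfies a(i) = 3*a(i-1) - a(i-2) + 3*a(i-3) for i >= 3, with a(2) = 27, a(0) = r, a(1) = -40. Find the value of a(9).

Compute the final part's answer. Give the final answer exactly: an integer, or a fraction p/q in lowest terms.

Stage 1: 33148 = 2^2 * 8287; sigma = (1 + 2 + 4) * (1 + 8287) = 7 * 8288 = 58016; answer 58016
Stage 2: Y1 = 58016; m = -9; cross terms: (-13*-27 - -28*-15)=-69, (-28*1 - -9*-27)=-271, (-9*-15 - -13*1)=148; twice the area = |-192| = 192; area = 96; boundary points = 3 + 1 + 4 = 8; strictly interior points = area - boundary/2 + 1 = 93; answer 93
Stage 3: Y2 = 93; c = -19; 7*(-19)^3 - 8*(-19)^2 + 2*(-19)^1 + 1 = (-48013) + (-2888) + (-38) + (1) = -50938; answer -50938
Stage 4: Y3 = -50938; r = -25; a(3) = 3*(27) - 1*(-40) + 3*(-25) = 46; iterating: a(3)=46, a(4)=-9, a(5)=8, a(6)=171, a(7)=478, a(8)=1287, a(9)=3896; answer 3896

3896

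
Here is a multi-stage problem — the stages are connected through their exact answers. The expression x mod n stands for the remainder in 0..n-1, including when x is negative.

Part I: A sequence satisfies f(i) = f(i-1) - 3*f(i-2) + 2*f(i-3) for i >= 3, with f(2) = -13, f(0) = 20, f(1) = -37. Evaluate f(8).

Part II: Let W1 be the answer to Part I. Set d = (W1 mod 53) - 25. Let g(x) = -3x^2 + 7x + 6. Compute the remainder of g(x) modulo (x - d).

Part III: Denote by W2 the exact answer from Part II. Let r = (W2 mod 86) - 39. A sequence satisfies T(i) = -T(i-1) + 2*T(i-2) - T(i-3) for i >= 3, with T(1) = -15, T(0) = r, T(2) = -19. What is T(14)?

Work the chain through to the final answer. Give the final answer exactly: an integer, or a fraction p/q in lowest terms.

-95599

Part I: f(3) = 1*(-13) - 3*(-37) + 2*(20) = 138; iterating: f(3)=138, f(4)=103, f(5)=-337, f(6)=-370, f(7)=847, f(8)=1283; answer 1283
Part II: W1 = 1283; d = -14; remainder = value at the root: -3*(-14)^2 + 7*(-14)^1 + 6 = (-588) + (-98) + (6) = -680; answer -680
Part III: W2 = -680; r = -31; T(3) = -1*(-19) + 2*(-15) - 1*(-31) = 20; iterating: T(3)=20, T(4)=-43, T(5)=102, T(6)=-208, T(7)=455, T(8)=-973, T(9)=2091, T(10)=-4492, T(11)=9647, T(12)=-20722, T(13)=44508, T(14)=-95599; answer -95599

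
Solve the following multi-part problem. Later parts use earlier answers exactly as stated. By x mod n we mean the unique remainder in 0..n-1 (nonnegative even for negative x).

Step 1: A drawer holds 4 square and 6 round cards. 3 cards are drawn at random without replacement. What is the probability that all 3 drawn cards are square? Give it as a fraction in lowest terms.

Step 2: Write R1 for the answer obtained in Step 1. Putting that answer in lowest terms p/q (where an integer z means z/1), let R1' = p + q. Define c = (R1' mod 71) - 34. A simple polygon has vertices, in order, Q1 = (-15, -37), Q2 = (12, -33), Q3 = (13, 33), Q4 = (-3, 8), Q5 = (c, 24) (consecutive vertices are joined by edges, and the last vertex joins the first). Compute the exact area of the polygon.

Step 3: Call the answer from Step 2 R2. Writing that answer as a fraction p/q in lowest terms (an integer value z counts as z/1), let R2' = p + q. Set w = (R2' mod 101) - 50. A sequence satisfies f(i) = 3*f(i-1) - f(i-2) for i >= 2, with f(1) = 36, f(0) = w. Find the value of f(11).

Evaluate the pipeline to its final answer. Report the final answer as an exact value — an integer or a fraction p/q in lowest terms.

400821

Step 1: total draws C(10,3) = 120; favorable C(4,3) = 4; P = 1/30; answer 1/30
Step 2: R1 = 1/30; threaded value p + q = 31; c = -3; cross terms: (-15*-33 - 12*-37)=939, (12*33 - 13*-33)=825, (13*8 - -3*33)=203, (-3*24 - -3*8)=-48, (-3*-37 - -15*24)=471; twice the area = |2390| = 2390; area = 1195; answer 1195
Step 3: R2 = 1195; threaded value p + q = 1196; w = 35; f(2) = 3*(36) - 1*(35) = 73; iterating: f(2)=73, f(3)=183, f(4)=476, f(5)=1245, f(6)=3259, f(7)=8532, f(8)=22337, f(9)=58479, f(10)=153100, f(11)=400821; answer 400821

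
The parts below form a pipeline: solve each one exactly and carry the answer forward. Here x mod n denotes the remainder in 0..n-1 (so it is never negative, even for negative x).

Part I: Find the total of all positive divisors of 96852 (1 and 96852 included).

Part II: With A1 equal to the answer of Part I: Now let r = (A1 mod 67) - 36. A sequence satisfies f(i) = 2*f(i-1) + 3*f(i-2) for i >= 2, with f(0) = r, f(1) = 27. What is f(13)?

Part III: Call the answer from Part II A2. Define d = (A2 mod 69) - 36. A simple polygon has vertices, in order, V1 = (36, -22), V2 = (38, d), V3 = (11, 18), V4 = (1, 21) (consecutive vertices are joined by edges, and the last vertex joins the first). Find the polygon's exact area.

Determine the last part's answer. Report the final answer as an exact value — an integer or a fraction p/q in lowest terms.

815

Part I: 96852 = 2^2 * 3 * 7 * 1153; sigma = (1 + 2 + 4) * (1 + 3) * (1 + 7) * (1 + 1153) = 7 * 4 * 8 * 1154 = 258496; answer 258496
Part II: A1 = 258496; r = -26; f(2) = 2*(27) + 3*(-26) = -24; iterating: f(2)=-24, f(3)=33, f(4)=-6, f(5)=87, f(6)=156, f(7)=573, f(8)=1614, f(9)=4947, f(10)=14736, f(11)=44313, f(12)=132834, f(13)=398607; answer 398607
Part III: A2 = 398607; d = 27; cross terms: (36*27 - 38*-22)=1808, (38*18 - 11*27)=387, (11*21 - 1*18)=213, (1*-22 - 36*21)=-778; twice the area = |1630| = 1630; area = 815; answer 815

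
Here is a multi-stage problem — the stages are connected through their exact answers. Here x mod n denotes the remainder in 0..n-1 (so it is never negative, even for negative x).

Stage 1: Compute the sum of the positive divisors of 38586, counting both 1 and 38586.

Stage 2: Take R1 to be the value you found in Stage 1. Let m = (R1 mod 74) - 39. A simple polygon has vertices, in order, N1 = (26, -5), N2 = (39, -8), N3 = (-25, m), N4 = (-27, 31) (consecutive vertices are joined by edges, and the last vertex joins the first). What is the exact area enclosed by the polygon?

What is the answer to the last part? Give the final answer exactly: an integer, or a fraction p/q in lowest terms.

Stage 1: 38586 = 2 * 3 * 59 * 109; sigma = (1 + 2) * (1 + 3) * (1 + 59) * (1 + 109) = 3 * 4 * 60 * 110 = 79200; answer 79200
Stage 2: R1 = 79200; m = -19; cross terms: (26*-8 - 39*-5)=-13, (39*-19 - -25*-8)=-941, (-25*31 - -27*-19)=-1288, (-27*-5 - 26*31)=-671; twice the area = |-2913| = 2913; area = 2913/2; answer 2913/2

2913/2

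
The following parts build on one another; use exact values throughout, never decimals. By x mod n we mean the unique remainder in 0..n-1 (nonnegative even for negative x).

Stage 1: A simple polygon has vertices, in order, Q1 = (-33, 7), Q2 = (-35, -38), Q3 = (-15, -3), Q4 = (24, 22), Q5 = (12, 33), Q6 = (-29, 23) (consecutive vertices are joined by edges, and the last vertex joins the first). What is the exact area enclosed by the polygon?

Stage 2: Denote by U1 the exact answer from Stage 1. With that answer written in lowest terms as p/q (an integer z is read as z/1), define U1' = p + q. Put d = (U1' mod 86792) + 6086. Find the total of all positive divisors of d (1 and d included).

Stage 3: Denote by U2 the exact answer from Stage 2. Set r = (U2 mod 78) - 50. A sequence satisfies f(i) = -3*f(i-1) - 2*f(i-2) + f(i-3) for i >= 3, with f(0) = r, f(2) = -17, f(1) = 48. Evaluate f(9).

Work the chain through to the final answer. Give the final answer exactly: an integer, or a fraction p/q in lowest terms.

-5889

Stage 1: cross terms: (-33*-38 - -35*7)=1499, (-35*-3 - -15*-38)=-465, (-15*22 - 24*-3)=-258, (24*33 - 12*22)=528, (12*23 - -29*33)=1233, (-29*7 - -33*23)=556; twice the area = |3093| = 3093; area = 3093/2; answer 3093/2
Stage 2: U1 = 3093/2; threaded value p + q = 3095; d = 9181; 9181 is prime, so its only divisors are 1 and 9181; sigma = 1 + 9181 = 9182; answer 9182
Stage 3: U2 = 9182; r = 6; f(3) = -3*(-17) - 2*(48) + 1*(6) = -39; iterating: f(3)=-39, f(4)=199, f(5)=-536, f(6)=1171, f(7)=-2242, f(8)=3848, f(9)=-5889; answer -5889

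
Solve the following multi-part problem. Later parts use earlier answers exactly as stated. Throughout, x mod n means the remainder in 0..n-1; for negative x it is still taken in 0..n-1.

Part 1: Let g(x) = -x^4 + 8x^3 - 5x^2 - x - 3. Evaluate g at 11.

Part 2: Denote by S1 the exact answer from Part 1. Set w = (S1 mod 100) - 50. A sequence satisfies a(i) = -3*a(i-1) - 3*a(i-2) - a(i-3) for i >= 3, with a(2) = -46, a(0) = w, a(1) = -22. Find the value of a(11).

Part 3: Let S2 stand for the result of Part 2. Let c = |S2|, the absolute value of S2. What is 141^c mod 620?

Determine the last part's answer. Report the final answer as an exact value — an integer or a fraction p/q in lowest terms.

121

Part 1: -1*(11)^4 + 8*(11)^3 - 5*(11)^2 - 1*(11)^1 - 3 = (-14641) + (10648) + (-605) + (-11) + (-3) = -4612; answer -4612
Part 2: S1 = -4612; w = 38; a(3) = -3*(-46) - 3*(-22) - 1*(38) = 166; iterating: a(3)=166, a(4)=-338, a(5)=562, a(6)=-838, a(7)=1166, a(8)=-1546, a(9)=1978, a(10)=-2462, a(11)=2998; answer 2998
Part 3: S2 = 2998; c = 2998; squarings mod 620: 141^1=141, 141^2=41, 141^4=441, 141^8=421, 141^16=541, 141^32=41, 141^64=441, 141^128=421, 141^256=541, 141^512=41, 141^1024=441, 141^2048=421; 141^2998 = 141^2 * 141^4 * 141^16 * 141^32 * 141^128 * 141^256 * 141^512 * 141^2048 = 121 (mod 620); answer 121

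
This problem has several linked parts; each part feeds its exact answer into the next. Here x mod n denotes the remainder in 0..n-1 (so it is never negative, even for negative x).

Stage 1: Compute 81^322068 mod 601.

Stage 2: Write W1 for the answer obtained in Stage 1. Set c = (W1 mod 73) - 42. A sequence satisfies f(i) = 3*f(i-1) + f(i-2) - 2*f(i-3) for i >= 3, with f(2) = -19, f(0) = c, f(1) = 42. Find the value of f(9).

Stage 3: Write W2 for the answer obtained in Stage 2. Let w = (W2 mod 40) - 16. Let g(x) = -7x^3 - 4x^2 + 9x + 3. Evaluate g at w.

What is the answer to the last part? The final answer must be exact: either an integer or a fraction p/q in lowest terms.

Stage 1: squarings mod 601: 81^1=81, 81^2=551, 81^4=96, 81^8=201, 81^16=134, 81^32=527, 81^64=67, 81^128=282, 81^256=192, 81^512=203, 81^1024=341, 81^2048=288, 81^4096=6, 81^8192=36, 81^16384=94, 81^32768=422, 81^65536=188, 81^131072=486, 81^262144=3; 81^322068 = 81^4 * 81^16 * 81^512 * 81^2048 * 81^8192 * 81^16384 * 81^32768 * 81^262144 = 512 (mod 601); answer 512
Stage 2: W1 = 512; c = -41; f(3) = 3*(-19) + 1*(42) - 2*(-41) = 67; iterating: f(3)=67, f(4)=98, f(5)=399, f(6)=1161, f(7)=3686, f(8)=11421, f(9)=35627; answer 35627
Stage 3: W2 = 35627; w = 11; -7*(11)^3 - 4*(11)^2 + 9*(11)^1 + 3 = (-9317) + (-484) + (99) + (3) = -9699; answer -9699

-9699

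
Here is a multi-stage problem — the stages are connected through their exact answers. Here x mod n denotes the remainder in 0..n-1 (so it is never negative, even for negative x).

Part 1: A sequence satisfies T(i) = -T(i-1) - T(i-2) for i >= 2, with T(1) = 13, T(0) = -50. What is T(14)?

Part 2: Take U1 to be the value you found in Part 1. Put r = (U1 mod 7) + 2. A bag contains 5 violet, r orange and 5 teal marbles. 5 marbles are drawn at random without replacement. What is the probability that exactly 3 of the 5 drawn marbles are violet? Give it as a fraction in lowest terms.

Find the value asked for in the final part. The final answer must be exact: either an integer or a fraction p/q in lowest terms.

Part 1: T(2) = -1*(13) - 1*(-50) = 37; iterating: T(2)=37, T(3)=-50, T(4)=13, T(5)=37, T(6)=-50, T(7)=13, T(8)=37, T(9)=-50, T(10)=13, T(11)=37, T(12)=-50, T(13)=13, T(14)=37; answer 37
Part 2: U1 = 37; r = 4; total draws C(14,5) = 2002; favorable C(5,3)*C(9,2) = 360; P = 180/1001; answer 180/1001

180/1001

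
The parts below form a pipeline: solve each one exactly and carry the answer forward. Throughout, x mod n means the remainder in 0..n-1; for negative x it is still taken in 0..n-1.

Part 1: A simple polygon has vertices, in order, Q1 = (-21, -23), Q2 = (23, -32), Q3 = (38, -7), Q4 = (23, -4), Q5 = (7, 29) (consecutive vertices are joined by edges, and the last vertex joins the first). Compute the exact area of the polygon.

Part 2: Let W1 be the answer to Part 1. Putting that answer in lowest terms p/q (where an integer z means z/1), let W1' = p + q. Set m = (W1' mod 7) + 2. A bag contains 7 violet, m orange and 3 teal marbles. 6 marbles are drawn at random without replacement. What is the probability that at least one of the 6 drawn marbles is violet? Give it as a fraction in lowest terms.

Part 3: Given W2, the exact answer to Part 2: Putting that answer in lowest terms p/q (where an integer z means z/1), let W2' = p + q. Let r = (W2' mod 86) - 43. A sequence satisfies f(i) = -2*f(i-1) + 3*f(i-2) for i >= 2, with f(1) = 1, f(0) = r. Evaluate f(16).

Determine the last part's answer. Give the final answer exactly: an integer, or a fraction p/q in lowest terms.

Part 1: cross terms: (-21*-32 - 23*-23)=1201, (23*-7 - 38*-32)=1055, (38*-4 - 23*-7)=9, (23*29 - 7*-4)=695, (7*-23 - -21*29)=448; twice the area = |3408| = 3408; area = 1704; answer 1704
Part 2: W1 = 1704; threaded value p + q = 1705; m = 6; total draws C(16,6) = 8008; complement C(9,6) = 84; favorable 8008 - 84 = 7924; P = 283/286; answer 283/286
Part 3: W2 = 283/286; threaded value p + q = 569; r = 10; f(2) = -2*(1) + 3*(10) = 28; iterating: f(2)=28, f(3)=-53, f(4)=190, f(5)=-539, f(6)=1648, f(7)=-4913, f(8)=14770, f(9)=-44279, f(10)=132868, f(11)=-398573, f(12)=1195750, f(13)=-3587219, f(14)=10761688, f(15)=-32285033, f(16)=96855130; answer 96855130

96855130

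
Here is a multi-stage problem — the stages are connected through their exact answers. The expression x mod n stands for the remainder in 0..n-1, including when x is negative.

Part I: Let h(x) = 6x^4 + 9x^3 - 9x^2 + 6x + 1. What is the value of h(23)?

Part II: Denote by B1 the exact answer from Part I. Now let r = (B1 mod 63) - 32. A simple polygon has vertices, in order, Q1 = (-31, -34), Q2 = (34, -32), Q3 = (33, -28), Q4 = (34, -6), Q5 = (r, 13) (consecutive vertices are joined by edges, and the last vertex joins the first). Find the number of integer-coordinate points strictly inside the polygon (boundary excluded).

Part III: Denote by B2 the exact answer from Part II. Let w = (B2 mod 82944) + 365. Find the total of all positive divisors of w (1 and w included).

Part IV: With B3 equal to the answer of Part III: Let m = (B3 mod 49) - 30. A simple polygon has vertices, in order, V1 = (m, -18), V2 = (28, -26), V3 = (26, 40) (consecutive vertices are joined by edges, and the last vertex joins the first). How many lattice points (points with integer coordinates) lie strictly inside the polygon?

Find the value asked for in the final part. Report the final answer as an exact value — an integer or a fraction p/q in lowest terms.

618

Part I: 6*(23)^4 + 9*(23)^3 - 9*(23)^2 + 6*(23)^1 + 1 = (1679046) + (109503) + (-4761) + (138) + (1) = 1783927; answer 1783927
Part II: B1 = 1783927; r = -13; cross terms: (-31*-32 - 34*-34)=2148, (34*-28 - 33*-32)=104, (33*-6 - 34*-28)=754, (34*13 - -13*-6)=364, (-13*-34 - -31*13)=845; twice the area = |4215| = 4215; area = 4215/2; boundary points = 1 + 1 + 1 + 1 + 1 = 5; strictly interior points = area - boundary/2 + 1 = 2106; answer 2106
Part III: B2 = 2106; w = 2471; 2471 = 7 * 353; sigma = (1 + 7) * (1 + 353) = 8 * 354 = 2832; answer 2832
Part IV: B3 = 2832; m = 9; cross terms: (9*-26 - 28*-18)=270, (28*40 - 26*-26)=1796, (26*-18 - 9*40)=-828; twice the area = |1238| = 1238; area = 619; boundary points = 1 + 2 + 1 = 4; strictly interior points = area - boundary/2 + 1 = 618; answer 618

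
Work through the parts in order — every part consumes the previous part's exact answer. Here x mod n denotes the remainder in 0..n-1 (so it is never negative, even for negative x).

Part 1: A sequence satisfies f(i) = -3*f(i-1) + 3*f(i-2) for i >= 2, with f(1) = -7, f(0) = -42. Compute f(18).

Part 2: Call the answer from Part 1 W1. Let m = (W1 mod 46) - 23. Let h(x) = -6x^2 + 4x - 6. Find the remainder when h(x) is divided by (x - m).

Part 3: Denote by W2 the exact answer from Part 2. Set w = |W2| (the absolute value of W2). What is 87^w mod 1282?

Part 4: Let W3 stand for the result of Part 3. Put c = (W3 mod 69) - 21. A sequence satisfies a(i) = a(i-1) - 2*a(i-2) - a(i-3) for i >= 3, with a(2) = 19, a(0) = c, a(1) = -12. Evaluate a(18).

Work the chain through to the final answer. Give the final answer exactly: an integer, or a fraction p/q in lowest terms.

-20106

Part 1: f(2) = -3*(-7) + 3*(-42) = -105; iterating: f(2)=-105, f(3)=294, f(4)=-1197, f(5)=4473, f(6)=-17010, f(7)=64449, f(8)=-244377, f(9)=926478, f(10)=-3512565, f(11)=13317129, f(12)=-50489082, f(13)=191418633, f(14)=-725723145, f(15)=2751425334, f(16)=-10431445437, f(17)=39548612313, f(18)=-149940173250; answer -149940173250
Part 2: W1 = -149940173250; m = -9; remainder = value at the root: -6*(-9)^2 + 4*(-9)^1 - 6 = (-486) + (-36) + (-6) = -528; answer -528
Part 3: W2 = -528; w = 528; squarings mod 1282: 87^1=87, 87^2=1159, 87^4=1027, 87^8=925, 87^16=531, 87^32=1203, 87^64=1113, 87^128=357, 87^256=531, 87^512=1203; 87^528 = 87^16 * 87^512 = 357 (mod 1282); answer 357
Part 4: W3 = 357; c = -9; a(3) = 1*(19) - 2*(-12) - 1*(-9) = 52; iterating: a(3)=52, a(4)=26, a(5)=-97, a(6)=-201, a(7)=-33, a(8)=466, a(9)=733, a(10)=-166, a(11)=-2098, a(12)=-2499, a(13)=1863, a(14)=8959, a(15)=7732, a(16)=-12049, a(17)=-36472, a(18)=-20106; answer -20106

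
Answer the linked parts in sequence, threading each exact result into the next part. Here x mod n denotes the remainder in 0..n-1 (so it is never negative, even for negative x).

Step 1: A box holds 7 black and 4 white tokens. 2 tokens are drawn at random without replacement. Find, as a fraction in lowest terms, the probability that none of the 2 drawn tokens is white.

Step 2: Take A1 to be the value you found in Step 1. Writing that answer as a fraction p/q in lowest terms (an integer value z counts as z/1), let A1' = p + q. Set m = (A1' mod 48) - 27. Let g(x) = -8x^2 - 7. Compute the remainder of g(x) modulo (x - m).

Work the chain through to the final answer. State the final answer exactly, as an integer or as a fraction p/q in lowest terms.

-15

Step 1: total draws C(11,2) = 55; favorable C(7,2) = 21; P = 21/55; answer 21/55
Step 2: A1 = 21/55; threaded value p + q = 76; m = 1; remainder = value at the root: -8*(1)^2 - 7 = (-8) + (-7) = -15; answer -15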